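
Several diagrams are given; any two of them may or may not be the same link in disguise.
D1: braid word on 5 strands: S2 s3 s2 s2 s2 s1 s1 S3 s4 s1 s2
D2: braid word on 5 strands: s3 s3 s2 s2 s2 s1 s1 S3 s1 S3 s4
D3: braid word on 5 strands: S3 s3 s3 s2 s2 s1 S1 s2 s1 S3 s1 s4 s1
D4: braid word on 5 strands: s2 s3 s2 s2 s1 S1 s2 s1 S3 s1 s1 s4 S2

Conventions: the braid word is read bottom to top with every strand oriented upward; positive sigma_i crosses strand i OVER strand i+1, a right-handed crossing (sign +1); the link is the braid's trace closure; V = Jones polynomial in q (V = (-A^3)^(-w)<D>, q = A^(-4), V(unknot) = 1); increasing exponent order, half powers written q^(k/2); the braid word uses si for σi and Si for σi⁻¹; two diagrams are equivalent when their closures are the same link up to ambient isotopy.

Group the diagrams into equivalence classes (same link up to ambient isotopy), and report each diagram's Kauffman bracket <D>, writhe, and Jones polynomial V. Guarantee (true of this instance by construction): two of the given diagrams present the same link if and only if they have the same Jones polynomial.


equivalence classes: {D1, D2, D3, D4}
D1 (bracket A^-13 - A^-9 - A^-5 - A^-1 + 2A^7 + A^11 + A^15; 11 crossings at w = +7): V = -q^(3/2) - q^(5/2) - 2q^(7/2) + q^(11/2) + q^(13/2) + q^(15/2) - q^(17/2)
D2 (bracket A^-13 - A^-9 - A^-5 - A^-1 + 2A^7 + A^11 + A^15; 11 crossings at w = +7): V = -q^(3/2) - q^(5/2) - 2q^(7/2) + q^(11/2) + q^(13/2) + q^(15/2) - q^(17/2)
V(D3) = -q^(3/2) - q^(5/2) - 2q^(7/2) + q^(11/2) + q^(13/2) + q^(15/2) - q^(17/2)  (w +7, c 13, <D> = A^-13 - A^-9 - A^-5 - A^-1 + 2A^7 + A^11 + A^15)
D4 (bracket A^-13 - A^-9 - A^-5 - A^-1 + 2A^7 + A^11 + A^15; 13 crossings at w = +7): V = -q^(3/2) - q^(5/2) - 2q^(7/2) + q^(11/2) + q^(13/2) + q^(15/2) - q^(17/2)
observation: one V(q) for all 4 diagrams — one class (guaranteed)


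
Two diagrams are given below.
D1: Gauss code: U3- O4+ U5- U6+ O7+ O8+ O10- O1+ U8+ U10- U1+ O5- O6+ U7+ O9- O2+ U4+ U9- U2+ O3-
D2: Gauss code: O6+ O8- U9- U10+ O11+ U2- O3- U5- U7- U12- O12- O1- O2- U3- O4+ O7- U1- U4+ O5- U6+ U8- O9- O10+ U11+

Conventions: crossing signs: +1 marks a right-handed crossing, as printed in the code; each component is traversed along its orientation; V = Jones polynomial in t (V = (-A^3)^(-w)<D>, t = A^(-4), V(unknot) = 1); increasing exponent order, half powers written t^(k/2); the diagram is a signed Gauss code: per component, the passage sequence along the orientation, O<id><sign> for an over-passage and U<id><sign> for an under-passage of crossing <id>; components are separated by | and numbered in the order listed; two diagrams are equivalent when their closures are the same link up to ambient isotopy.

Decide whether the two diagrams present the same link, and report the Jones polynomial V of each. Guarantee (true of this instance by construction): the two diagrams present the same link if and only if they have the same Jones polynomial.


same link: no
V(D1) = 1  [10 crossings, <D> = A^6, w = +2]
D2 (bracket A^-8 - A^-4 + 2 - A^4 + A^8 - A^12; 12 crossings at w = -4): V = -t^-6 + t^-5 - t^-4 + 2t^-3 - t^-2 + t^-1
note: 2 values of V(t) split the 2 diagrams


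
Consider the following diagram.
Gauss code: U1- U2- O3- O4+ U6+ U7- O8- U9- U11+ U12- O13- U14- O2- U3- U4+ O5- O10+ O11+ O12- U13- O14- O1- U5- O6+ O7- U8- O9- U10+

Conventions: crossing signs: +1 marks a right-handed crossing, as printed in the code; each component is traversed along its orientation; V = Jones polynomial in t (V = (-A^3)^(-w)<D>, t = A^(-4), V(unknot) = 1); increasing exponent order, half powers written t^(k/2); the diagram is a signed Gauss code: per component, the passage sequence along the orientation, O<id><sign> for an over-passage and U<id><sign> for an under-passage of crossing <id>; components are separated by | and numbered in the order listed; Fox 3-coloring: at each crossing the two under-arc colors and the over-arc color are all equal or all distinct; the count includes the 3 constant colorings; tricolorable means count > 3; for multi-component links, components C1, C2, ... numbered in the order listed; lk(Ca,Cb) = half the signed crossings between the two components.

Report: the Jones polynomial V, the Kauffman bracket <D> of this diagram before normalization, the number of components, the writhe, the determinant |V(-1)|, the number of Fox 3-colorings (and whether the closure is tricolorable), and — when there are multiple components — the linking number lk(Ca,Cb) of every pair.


V(t) = t^-8 - 2t^-7 + t^-6 - 2t^-5 + 2t^-4 + t^-2
bracket: A^-10 + 2A^-2 - 2A^2 + A^6 - 2A^10 + A^14, w = -6
1 component, writhe -6, over 14 crossings
det 9, colorings 27 of 3^14 — tricolorable
observation: w = -6 shifts under R1 moves; the (-A^3)^(6) factor cancels that in V


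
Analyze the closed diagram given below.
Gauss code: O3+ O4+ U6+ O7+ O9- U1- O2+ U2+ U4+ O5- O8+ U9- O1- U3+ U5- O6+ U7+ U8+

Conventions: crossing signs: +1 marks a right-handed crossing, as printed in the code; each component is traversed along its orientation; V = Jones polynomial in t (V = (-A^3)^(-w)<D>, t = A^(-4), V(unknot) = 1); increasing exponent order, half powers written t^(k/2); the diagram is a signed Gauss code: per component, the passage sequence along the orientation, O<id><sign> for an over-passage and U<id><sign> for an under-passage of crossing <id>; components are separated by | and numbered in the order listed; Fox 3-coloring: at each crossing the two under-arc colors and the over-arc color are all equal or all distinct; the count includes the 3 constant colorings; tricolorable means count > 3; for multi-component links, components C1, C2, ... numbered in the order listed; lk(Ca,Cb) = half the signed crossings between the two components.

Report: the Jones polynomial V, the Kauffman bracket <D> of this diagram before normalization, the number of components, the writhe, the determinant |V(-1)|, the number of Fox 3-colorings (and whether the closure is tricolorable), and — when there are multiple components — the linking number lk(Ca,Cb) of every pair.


V = -t^-1 + 2 - t + 2t^2 - t^3 + t^4 - t^5
<D> = A^-11 - A^-7 + A^-3 - 2A + A^5 - 2A^9 + A^13 (w = +3)
1 component over 9 crossings, w = +3
9 Fox colorings among 3^9, |V(-1)| = 9: tricolorable
why: w = +3 (over 9 crossings) is diagram-only; (-A^3)^(-3) removes it from V


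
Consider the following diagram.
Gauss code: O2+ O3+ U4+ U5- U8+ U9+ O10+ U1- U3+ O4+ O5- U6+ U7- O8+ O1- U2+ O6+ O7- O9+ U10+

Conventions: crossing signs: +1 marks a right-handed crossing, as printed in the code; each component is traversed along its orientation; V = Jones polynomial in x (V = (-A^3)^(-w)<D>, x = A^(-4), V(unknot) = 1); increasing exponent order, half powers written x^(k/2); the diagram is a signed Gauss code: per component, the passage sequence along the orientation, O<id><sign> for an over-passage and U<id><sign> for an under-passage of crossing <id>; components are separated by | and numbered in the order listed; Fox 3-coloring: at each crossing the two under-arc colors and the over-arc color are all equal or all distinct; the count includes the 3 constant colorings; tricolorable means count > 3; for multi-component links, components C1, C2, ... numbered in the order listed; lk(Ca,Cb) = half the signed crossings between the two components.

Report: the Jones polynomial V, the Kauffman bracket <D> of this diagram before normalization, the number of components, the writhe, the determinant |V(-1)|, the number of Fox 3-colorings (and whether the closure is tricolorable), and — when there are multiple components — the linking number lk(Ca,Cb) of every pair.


V(x) = x - x^2 + 2x^3 - x^4 + x^5 - x^6
bracket: -A^-12 + A^-8 - A^-4 + 2 - A^4 + A^8, w = +4
1 component, writhe +4, over 10 crossings
det 7, colorings 3 of 3^10 — not tricolorable
observation: w = +4 shifts under R1 moves; the (-A^3)^(-4) factor cancels that in V


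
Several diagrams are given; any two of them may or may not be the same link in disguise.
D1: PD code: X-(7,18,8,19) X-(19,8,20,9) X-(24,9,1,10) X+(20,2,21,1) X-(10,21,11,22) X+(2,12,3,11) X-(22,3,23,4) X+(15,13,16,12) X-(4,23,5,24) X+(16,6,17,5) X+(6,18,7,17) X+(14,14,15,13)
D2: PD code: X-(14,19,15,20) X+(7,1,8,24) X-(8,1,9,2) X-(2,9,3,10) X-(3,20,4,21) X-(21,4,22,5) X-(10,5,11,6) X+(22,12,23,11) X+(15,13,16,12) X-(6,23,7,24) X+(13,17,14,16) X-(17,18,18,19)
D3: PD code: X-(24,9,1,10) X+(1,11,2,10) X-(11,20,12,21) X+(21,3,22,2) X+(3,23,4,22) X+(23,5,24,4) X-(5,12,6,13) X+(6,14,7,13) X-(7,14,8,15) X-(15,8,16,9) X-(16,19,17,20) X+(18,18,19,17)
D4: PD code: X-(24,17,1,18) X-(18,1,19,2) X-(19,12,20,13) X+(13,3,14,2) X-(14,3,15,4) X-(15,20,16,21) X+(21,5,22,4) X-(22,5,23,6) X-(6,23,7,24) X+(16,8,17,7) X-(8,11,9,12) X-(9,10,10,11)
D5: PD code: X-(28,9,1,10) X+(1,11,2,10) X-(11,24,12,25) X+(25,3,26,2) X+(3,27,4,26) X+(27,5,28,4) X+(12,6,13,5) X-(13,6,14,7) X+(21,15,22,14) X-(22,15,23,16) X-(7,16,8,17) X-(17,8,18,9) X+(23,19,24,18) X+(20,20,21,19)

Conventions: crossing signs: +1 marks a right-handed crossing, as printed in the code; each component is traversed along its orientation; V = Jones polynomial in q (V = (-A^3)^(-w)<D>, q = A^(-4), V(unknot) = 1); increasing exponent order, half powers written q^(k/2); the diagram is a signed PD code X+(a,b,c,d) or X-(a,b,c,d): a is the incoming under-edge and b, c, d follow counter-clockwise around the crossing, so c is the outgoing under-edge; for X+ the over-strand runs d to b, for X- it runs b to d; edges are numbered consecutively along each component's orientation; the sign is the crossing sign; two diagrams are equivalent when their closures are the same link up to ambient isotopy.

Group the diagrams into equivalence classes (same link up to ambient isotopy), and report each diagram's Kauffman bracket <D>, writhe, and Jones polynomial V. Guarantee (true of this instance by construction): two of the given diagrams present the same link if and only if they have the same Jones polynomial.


equivalence classes: {D1} | {D2, D4} | {D3, D5}
D1 (bracket A^-4 - 1 + 2A^4 - 2A^8 + 2A^12 - 2A^16 + A^20; 12 crossings at w = 0): V = q^-5 - 2q^-4 + 2q^-3 - 2q^-2 + 2q^-1 - 1 + q
D2 (bracket A^-8 - A^-4 + 2 - A^4 + A^8 - A^12; 12 crossings at w = -4): V = -q^-6 + q^-5 - q^-4 + 2q^-3 - q^-2 + q^-1
D3 (bracket -A^-12 + A^-8 - A^-4 + 3 - A^4 + A^8 - A^12; 12 crossings at w = 0): V = -q^-3 + q^-2 - q^-1 + 3 - q + q^2 - q^3
D4 (bracket A^-14 - A^-10 + 2A^-6 - A^-2 + A^2 - A^6; 12 crossings at w = -6): V = -q^-6 + q^-5 - q^-4 + 2q^-3 - q^-2 + q^-1
D5 (bracket -A^-6 + A^-2 - A^2 + 3A^6 - A^10 + A^14 - A^18; 14 crossings at w = +2): V = -q^-3 + q^-2 - q^-1 + 3 - q + q^2 - q^3
key observation: 3 values of V(q) split the 5 diagrams


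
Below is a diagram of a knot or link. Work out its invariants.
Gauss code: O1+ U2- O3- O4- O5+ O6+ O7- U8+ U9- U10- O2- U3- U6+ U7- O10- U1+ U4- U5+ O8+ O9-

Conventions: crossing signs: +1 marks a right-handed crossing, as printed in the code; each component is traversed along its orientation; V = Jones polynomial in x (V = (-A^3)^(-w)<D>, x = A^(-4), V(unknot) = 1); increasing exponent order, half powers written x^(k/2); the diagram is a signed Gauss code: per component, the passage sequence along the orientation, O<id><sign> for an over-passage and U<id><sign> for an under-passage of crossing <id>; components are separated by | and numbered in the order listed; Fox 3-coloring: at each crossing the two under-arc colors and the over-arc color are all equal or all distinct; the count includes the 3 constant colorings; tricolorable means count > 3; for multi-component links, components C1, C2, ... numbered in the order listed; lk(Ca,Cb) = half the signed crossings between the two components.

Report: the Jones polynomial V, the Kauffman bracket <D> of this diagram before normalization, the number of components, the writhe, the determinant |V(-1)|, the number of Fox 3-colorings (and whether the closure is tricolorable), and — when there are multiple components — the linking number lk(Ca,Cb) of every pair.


Jones polynomial: V(x) = -x^-4 + x^-3 + x^-1
<D> = A^-2 + A^6 - A^10; writhe -2
components 1, writhe -2 (10 crossings)
3-colorings: 9 of 3^10, det 3 — tricolorable
note: the span of V is 3, forcing >= 3 crossings in any diagram


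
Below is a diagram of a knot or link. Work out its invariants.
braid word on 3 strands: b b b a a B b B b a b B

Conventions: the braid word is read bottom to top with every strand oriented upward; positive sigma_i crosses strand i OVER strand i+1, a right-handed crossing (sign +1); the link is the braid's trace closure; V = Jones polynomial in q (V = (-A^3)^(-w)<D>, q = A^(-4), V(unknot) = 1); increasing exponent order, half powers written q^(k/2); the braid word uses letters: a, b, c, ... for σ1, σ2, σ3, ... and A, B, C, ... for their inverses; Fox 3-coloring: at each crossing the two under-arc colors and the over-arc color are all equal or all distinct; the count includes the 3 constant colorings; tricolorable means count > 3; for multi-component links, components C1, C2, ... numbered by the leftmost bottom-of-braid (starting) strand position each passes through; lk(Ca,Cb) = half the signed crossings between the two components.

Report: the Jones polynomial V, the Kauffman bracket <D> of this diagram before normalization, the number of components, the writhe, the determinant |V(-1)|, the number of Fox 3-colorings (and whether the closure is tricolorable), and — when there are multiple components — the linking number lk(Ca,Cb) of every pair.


V(q) = q^2 + 2q^4 - 2q^5 + q^6 - 2q^7 + q^8
bracket: A^-14 - 2A^-10 + A^-6 - 2A^-2 + 2A^2 + A^10, w = +6
1 component, writhe +6, over 12 crossings
det 9, colorings 27 of 3^12 — tricolorable
observation: V spans 6 powers of q: at least 6 crossings in any diagram


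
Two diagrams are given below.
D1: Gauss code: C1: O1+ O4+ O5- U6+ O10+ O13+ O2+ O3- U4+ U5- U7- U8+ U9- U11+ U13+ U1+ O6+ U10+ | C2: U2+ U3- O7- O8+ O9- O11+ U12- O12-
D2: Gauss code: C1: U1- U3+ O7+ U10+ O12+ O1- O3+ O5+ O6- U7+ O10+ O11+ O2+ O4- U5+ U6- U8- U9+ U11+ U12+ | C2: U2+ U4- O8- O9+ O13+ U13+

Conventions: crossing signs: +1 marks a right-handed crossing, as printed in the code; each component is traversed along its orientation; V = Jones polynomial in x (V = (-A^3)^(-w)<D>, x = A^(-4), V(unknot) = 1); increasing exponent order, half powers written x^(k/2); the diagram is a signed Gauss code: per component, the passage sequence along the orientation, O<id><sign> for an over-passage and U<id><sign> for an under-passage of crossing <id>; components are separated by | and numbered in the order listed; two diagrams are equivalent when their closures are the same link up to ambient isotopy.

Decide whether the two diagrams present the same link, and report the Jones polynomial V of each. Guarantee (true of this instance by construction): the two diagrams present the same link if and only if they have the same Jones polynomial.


equivalent: yes
V(D1) = -x^(1/2) - x^(3/2) - x^(5/2) + x^(9/2)  (w +3, c 13, <D> = -A^-9 + A^-1 + A^3 + A^7)
V(D2) = -x^(1/2) - x^(3/2) - x^(5/2) + x^(9/2)  (w +5, c 13, <D> = -A^-3 + A^5 + A^9 + A^13)
why: one V(x) for all 2 diagrams — one class (guaranteed)


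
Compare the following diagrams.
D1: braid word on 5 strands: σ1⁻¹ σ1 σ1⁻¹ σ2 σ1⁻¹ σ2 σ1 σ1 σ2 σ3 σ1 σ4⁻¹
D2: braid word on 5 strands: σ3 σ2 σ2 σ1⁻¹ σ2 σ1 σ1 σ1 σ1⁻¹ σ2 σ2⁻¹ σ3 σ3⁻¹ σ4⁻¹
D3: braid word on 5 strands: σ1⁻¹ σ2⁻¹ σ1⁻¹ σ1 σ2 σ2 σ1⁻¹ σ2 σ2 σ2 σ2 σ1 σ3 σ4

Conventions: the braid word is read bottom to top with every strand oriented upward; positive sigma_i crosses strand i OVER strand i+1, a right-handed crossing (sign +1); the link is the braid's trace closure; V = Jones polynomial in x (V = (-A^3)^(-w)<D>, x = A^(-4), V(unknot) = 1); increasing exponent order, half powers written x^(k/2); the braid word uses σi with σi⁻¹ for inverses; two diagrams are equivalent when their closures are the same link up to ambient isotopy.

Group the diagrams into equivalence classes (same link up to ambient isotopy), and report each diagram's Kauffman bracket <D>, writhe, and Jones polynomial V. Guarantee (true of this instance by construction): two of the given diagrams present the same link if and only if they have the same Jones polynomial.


grouping into links: {D1, D2} | {D3}
V(D1) = x - x^2 + 2x^3 - x^4 + x^5 - x^6  (w +4, c 12, <D> = -A^-12 + A^-8 - A^-4 + 2 - A^4 + A^8)
V(D2) = x - x^2 + 2x^3 - x^4 + x^5 - x^6  [14 crossings, <D> = -A^-12 + A^-8 - A^-4 + 2 - A^4 + A^8, w = +4]
D3 (bracket -A^-10 + A^-6 - A^-2 + A^2 + A^10; 14 crossings at w = +6): V = x^2 + x^4 - x^5 + x^6 - x^7
why: 2 values of V(x) split the 3 diagrams


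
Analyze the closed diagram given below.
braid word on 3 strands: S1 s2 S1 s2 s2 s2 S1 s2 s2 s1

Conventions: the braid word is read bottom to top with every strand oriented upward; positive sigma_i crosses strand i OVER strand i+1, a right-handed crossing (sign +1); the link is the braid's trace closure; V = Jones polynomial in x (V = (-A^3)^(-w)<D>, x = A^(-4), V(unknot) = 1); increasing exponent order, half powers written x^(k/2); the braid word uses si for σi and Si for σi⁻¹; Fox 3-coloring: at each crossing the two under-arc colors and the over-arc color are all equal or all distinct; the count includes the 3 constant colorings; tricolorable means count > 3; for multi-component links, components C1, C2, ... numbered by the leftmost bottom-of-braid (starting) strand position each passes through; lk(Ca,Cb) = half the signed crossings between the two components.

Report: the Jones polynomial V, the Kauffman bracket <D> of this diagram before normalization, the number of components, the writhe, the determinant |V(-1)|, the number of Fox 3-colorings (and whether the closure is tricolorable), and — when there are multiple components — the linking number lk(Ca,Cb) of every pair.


Jones polynomial: V(x) = 1 - x + 3x^2 - 3x^3 + 3x^4 - 4x^5 + 3x^6 - 2x^7 + x^8
<D> = A^-20 - 2A^-16 + 3A^-12 - 4A^-8 + 3A^-4 - 3 + 3A^4 - A^8 + A^12; writhe +4
components 1, writhe +4 (10 crossings)
3-colorings: 9 of 3^10, det 21 — tricolorable
note: V spans 8 powers of x: at least 8 crossings in any diagram


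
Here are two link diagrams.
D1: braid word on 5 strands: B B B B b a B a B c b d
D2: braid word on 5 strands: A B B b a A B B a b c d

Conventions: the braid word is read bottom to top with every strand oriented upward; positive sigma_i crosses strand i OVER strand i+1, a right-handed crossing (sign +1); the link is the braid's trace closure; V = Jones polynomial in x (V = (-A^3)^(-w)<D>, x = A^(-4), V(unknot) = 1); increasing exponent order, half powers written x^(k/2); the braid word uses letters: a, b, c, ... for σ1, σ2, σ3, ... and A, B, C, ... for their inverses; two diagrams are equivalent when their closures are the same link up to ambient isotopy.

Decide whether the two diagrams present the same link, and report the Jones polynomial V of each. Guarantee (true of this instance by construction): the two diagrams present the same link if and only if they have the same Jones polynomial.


same link: no
V(D1) = x^-5 - 2x^-4 + 2x^-3 - 2x^-2 + 2x^-1 - 1 + x  [12 crossings, <D> = A^-4 - 1 + 2A^4 - 2A^8 + 2A^12 - 2A^16 + A^20, w = 0]
V(D2) = -x^-4 + x^-3 + x^-1  [12 crossings, <D> = A^4 + A^12 - A^16, w = 0]
insight: 2 classes among 2 diagrams; unequal V(x) rules out equality


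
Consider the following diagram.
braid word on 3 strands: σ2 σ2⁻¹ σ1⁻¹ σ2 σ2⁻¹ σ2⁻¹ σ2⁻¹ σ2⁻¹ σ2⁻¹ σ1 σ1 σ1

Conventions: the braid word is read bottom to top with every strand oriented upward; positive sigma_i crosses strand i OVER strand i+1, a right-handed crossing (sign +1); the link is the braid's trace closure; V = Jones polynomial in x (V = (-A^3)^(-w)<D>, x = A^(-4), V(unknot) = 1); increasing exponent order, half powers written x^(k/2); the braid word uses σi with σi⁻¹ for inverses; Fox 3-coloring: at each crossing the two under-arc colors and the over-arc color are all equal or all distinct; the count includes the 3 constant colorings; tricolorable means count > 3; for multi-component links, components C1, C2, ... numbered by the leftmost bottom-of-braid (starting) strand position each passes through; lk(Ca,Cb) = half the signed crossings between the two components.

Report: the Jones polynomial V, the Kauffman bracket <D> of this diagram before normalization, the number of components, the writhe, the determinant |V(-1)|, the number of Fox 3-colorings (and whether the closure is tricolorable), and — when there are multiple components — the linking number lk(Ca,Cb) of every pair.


Jones polynomial: V(x) = x^-5 - x^-4 + 2x^-3 - x^-2 + 2x^-1 + x
<D> = A^-10 + 2A^-2 - A^2 + 2A^6 - A^10 + A^14; writhe -2
components 3, writhe -2 (12 crossings)
linking number lk(C1,C2) = +1
lk(C1,C3): -2
lk(C2,C3) = 0
3-colorings: 3 of 3^12, det 8 — not tricolorable
note: the 3 component pairs carry total linking -1


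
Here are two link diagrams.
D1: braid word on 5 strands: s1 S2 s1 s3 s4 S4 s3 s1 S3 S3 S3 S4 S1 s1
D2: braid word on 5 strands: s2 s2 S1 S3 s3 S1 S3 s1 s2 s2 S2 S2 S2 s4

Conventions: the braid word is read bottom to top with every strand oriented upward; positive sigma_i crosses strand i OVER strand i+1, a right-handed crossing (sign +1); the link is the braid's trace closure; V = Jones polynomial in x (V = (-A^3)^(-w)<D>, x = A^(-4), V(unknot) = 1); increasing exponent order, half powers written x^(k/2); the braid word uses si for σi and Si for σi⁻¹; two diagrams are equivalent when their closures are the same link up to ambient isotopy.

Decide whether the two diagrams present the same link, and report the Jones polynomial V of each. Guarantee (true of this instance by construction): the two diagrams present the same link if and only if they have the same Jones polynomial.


equivalent: no
D1 (bracket -A^-16 + A^-12 + A^-4; 14 crossings at w = 0): V = x + x^3 - x^4
V(D2) = 1  (w 0, c 14, <D> = 1)
key observation: 2 classes among 2 diagrams; unequal V(x) rules out equality


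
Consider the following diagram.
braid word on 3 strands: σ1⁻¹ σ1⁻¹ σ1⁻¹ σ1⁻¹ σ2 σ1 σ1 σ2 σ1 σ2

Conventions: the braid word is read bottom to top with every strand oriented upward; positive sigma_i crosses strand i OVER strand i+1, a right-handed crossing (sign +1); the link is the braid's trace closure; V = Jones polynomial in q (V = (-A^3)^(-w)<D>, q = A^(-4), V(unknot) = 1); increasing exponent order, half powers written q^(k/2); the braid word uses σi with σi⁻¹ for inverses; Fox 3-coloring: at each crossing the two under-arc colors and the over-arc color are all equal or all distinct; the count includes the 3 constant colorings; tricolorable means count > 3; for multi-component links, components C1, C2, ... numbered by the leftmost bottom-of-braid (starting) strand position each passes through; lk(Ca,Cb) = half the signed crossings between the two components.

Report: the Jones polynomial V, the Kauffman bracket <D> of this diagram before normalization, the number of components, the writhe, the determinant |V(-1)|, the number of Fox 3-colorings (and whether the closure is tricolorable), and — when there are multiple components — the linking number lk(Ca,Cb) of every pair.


V(q) = -q^-1 + 2 - q + 2q^2 - q^3 + q^4 - q^5
bracket: -A^-14 + A^-10 - A^-6 + 2A^-2 - A^2 + 2A^6 - A^10, w = +2
1 component, writhe +2, over 10 crossings
det 9, colorings 9 of 3^10 — tricolorable
observation: |V(-1)| = 9: so tricolorable, since 3 divides 9


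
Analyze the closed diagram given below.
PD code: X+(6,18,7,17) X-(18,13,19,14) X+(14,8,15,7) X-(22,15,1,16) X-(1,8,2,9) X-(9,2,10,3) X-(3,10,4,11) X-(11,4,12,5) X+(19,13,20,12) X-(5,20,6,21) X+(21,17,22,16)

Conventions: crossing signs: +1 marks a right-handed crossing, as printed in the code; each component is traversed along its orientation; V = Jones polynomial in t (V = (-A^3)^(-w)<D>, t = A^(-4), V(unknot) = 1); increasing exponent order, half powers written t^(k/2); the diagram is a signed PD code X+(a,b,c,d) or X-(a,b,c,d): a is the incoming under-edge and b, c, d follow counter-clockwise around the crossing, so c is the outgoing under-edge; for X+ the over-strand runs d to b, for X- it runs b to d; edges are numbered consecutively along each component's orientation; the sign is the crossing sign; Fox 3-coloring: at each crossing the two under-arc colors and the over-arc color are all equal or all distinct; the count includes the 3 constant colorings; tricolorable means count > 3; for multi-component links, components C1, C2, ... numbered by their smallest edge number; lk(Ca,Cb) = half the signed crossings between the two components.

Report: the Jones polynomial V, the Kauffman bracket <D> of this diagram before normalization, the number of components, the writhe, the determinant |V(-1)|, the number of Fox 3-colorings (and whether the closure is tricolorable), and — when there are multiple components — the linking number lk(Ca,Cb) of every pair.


V(t) = -t^-4 + t^-3 + t^-1
bracket: -A^-5 - A^3 + A^7, w = -3
1 component, writhe -3, over 11 crossings
det 3, colorings 9 of 3^11 — tricolorable
observation: w = -3 shifts under R1 moves; the (-A^3)^(3) factor cancels that in V


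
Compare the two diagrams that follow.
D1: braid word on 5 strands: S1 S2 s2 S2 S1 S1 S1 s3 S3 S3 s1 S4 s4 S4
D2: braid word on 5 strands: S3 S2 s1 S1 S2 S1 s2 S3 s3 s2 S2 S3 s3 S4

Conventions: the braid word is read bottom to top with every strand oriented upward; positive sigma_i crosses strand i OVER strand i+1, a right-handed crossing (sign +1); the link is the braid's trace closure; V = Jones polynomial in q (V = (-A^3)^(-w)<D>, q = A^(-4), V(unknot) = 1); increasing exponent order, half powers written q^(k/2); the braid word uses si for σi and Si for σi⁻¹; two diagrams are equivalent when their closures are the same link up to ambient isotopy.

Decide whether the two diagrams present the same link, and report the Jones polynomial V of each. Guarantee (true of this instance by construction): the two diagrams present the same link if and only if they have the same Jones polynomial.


equivalent: no
V(D1) = -q^-4 + q^-3 + q^-1  (w -6, c 14, <D> = A^-14 + A^-6 - A^-2)
V(D2) = 1  [14 crossings, <D> = A^-12, w = -4]
key observation: comparing 2 Jones polynomials yields 2 groups


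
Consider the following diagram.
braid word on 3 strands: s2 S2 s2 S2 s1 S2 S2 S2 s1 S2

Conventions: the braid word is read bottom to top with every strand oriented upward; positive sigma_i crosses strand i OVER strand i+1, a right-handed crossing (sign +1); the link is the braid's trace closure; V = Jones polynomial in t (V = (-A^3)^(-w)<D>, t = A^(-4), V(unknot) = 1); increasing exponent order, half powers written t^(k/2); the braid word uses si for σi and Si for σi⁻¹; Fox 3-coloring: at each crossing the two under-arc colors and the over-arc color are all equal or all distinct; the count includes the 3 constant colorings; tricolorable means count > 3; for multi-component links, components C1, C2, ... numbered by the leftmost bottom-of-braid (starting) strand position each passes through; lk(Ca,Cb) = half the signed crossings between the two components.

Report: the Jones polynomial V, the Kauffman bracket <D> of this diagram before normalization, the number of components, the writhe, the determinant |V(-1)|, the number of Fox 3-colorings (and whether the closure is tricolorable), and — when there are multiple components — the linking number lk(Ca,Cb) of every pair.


V = t^-5 - 2t^-4 + 2t^-3 - 2t^-2 + 2t^-1 - 1 + t
<D> = A^-10 - A^-6 + 2A^-2 - 2A^2 + 2A^6 - 2A^10 + A^14 (w = -2)
1 component over 10 crossings, w = -2
3 Fox colorings among 3^10, |V(-1)| = 11: not tricolorable
why: det 11 = |V(-1)|; not divisible by 3, so not tricolorable


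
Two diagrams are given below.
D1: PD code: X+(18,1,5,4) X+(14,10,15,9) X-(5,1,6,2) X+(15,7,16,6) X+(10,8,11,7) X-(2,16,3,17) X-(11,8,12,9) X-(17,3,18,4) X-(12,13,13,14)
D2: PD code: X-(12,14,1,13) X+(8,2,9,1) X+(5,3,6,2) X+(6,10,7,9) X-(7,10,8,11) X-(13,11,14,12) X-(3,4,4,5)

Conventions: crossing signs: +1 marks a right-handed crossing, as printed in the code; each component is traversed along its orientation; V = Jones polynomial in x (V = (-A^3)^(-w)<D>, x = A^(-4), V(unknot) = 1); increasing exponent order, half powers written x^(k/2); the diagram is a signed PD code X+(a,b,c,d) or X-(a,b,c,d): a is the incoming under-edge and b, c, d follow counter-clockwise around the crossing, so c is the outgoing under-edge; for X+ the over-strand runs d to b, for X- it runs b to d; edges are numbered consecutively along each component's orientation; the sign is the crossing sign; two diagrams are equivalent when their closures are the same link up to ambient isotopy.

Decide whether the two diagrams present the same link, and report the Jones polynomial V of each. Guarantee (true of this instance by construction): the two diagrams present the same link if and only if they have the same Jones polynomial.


equivalent: yes
V(D1) = -x^(-5/2) - x^(-1/2)  (w -1, c 9, <D> = A^-1 + A^7)
V(D2) = -x^(-5/2) - x^(-1/2)  (w -1, c 7, <D> = A^-1 + A^7)
why: Reidemeister moves carry D1 (9 crossings) to D2 (7)


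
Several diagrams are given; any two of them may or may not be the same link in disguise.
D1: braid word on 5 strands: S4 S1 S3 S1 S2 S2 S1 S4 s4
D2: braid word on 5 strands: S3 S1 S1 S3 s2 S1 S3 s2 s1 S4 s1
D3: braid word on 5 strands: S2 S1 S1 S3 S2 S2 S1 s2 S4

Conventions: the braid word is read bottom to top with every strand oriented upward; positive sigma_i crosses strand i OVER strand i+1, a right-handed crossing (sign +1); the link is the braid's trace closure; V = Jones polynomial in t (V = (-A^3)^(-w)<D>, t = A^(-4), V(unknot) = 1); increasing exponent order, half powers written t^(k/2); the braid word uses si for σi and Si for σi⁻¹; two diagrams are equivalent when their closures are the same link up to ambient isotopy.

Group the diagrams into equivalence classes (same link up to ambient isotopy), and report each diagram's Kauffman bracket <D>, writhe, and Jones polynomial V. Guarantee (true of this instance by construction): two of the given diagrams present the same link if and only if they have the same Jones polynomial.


equivalence classes: {D1, D3} | {D2}
D1 (bracket A^-15 + 2A^-7 - A^-3 + A - A^5; 9 crossings at w = -7): V = t^(-13/2) - t^(-11/2) + t^(-9/2) - 2t^(-7/2) - t^(-3/2)
V(D2) = t^(-7/2) - 2t^(-5/2) + t^(-3/2) - 2t^(-1/2) + t^(1/2) - t^(3/2)  [11 crossings, <D> = A^-15 - A^-11 + 2A^-7 - A^-3 + 2A - A^5, w = -3]
D3 (bracket A^-15 + 2A^-7 - A^-3 + A - A^5; 9 crossings at w = -7): V = t^(-13/2) - t^(-11/2) + t^(-9/2) - 2t^(-7/2) - t^(-3/2)
key observation: comparing 3 Jones polynomials yields 2 groups


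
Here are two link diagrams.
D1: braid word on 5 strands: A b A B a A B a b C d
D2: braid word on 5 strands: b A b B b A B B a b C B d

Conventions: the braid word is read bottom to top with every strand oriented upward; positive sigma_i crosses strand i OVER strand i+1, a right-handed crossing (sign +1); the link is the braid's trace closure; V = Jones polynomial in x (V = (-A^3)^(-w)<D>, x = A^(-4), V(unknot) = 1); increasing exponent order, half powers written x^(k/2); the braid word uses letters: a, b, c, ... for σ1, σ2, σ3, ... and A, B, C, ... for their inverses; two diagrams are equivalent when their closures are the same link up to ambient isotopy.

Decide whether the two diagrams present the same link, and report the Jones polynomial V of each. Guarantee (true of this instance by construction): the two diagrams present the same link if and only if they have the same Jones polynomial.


equivalent: yes
D1 (bracket A^-9 + 2A^-1 - A^3 + A^7 - A^11; 11 crossings at w = -1): V = x^(-7/2) - x^(-5/2) + x^(-3/2) - 2x^(-1/2) - x^(3/2)
V(D2) = x^(-7/2) - x^(-5/2) + x^(-3/2) - 2x^(-1/2) - x^(3/2)  [13 crossings, <D> = A^-9 + 2A^-1 - A^3 + A^7 - A^11, w = -1]
observation: D2 (13 crossings) and D1 (11) are Markov-related braid presentations


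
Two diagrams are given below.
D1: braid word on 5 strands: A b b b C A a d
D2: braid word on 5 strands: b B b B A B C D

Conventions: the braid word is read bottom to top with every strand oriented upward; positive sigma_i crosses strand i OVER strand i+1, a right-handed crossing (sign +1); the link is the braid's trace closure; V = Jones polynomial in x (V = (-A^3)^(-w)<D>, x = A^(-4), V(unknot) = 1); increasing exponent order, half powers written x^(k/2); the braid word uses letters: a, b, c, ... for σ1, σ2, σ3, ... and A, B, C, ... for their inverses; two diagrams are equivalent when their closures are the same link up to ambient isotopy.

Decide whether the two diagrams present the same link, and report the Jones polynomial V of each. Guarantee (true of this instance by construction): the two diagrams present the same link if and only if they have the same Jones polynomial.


equivalent: no
D1 (bracket -A^-10 + A^-6 + A^2; 8 crossings at w = +2): V = x + x^3 - x^4
D2 (bracket A^-12; 8 crossings at w = -4): V = 1
key observation: V(x) takes 2 values over 2 diagrams, fixing the grouping


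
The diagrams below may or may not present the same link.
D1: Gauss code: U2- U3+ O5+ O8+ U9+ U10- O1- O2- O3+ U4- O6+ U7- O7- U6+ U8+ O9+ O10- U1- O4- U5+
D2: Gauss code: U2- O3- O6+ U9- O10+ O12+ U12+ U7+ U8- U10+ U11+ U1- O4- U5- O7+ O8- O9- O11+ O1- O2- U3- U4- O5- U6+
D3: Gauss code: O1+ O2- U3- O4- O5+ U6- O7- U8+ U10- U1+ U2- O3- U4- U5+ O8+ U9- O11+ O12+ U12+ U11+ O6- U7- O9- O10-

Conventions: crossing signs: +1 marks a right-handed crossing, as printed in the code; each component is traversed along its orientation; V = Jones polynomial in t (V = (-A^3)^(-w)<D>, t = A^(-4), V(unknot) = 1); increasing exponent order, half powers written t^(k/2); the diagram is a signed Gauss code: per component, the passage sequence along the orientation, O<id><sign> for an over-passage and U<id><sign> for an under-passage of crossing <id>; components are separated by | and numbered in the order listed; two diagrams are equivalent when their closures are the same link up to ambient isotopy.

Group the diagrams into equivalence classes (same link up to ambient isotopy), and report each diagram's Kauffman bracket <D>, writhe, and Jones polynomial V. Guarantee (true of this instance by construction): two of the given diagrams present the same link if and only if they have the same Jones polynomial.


equivalence classes: {D1} | {D2, D3}
D1 (bracket 1; 10 crossings at w = 0): V = 1
D2 (bracket A^-2 - A^2 + 2A^6 - A^10 + A^14 - A^18; 12 crossings at w = -2): V = -t^-6 + t^-5 - t^-4 + 2t^-3 - t^-2 + t^-1
D3 (bracket A^-2 - A^2 + 2A^6 - A^10 + A^14 - A^18; 12 crossings at w = -2): V = -t^-6 + t^-5 - t^-4 + 2t^-3 - t^-2 + t^-1
key observation: comparing 3 Jones polynomials yields 2 groups


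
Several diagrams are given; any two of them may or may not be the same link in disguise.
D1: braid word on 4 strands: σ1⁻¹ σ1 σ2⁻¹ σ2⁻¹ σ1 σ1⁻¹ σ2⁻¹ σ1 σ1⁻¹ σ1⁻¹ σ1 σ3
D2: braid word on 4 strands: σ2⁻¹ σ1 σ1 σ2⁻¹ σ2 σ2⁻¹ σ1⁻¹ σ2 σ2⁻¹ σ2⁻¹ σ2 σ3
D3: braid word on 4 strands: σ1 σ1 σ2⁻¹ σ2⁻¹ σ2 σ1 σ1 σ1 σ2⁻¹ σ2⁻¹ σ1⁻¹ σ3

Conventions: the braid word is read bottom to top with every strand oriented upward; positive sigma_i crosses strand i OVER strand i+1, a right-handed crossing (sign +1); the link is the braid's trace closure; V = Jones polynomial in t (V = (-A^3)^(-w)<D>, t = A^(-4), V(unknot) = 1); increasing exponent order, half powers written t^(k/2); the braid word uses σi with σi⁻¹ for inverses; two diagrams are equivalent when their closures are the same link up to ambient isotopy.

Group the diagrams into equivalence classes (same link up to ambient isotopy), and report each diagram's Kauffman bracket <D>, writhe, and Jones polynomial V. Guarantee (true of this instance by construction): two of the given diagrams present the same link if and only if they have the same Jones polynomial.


grouping into links: {D1} | {D2} | {D3}
V(D1) = t^(-9/2) - t^(-5/2) - t^(-3/2) - t^(-1/2)  (w -2, c 12, <D> = -A^-4 - 1 - A^4 + A^12)
V(D2) = -t^(-1/2) - t^(1/2)  (w 0, c 12, <D> = -A^-2 - A^2)
V(D3) = t^(-5/2) - 2t^(-3/2) + 2t^(-1/2) - 4t^(1/2) + 3t^(3/2) - 3t^(5/2) + 2t^(7/2) - t^(9/2)  [12 crossings, <D> = -A^-12 + 2A^-8 - 3A^-4 + 3 - 4A^4 + 2A^8 - 2A^12 + A^16, w = +2]
why: comparing 3 Jones polynomials yields 3 groups


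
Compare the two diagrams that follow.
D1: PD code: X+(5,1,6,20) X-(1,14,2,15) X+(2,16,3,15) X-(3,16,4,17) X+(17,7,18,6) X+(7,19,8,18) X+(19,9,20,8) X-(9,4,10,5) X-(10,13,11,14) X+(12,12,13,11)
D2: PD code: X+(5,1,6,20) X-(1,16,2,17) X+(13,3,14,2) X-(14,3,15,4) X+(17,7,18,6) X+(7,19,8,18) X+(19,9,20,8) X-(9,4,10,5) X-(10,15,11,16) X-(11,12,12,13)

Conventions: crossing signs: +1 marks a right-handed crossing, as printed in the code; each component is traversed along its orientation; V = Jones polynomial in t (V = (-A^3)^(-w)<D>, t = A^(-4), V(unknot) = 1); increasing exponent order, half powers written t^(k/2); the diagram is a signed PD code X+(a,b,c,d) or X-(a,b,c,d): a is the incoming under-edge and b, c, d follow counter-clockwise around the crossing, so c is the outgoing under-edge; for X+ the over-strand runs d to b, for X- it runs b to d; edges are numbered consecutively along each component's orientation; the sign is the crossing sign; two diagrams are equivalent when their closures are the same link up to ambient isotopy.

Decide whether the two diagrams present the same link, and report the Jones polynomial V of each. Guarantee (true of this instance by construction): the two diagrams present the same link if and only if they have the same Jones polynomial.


same link: yes
V(D1) = t^-1 - 1 + 2t - 2t^2 + 2t^3 - 2t^4 + t^5  [10 crossings, <D> = A^-14 - 2A^-10 + 2A^-6 - 2A^-2 + 2A^2 - A^6 + A^10, w = +2]
V(D2) = t^-1 - 1 + 2t - 2t^2 + 2t^3 - 2t^4 + t^5  (w 0, c 10, <D> = A^-20 - 2A^-16 + 2A^-12 - 2A^-8 + 2A^-4 - 1 + A^4)
note: from 10 to 10 crossings by R-moves: one link, two diagrams


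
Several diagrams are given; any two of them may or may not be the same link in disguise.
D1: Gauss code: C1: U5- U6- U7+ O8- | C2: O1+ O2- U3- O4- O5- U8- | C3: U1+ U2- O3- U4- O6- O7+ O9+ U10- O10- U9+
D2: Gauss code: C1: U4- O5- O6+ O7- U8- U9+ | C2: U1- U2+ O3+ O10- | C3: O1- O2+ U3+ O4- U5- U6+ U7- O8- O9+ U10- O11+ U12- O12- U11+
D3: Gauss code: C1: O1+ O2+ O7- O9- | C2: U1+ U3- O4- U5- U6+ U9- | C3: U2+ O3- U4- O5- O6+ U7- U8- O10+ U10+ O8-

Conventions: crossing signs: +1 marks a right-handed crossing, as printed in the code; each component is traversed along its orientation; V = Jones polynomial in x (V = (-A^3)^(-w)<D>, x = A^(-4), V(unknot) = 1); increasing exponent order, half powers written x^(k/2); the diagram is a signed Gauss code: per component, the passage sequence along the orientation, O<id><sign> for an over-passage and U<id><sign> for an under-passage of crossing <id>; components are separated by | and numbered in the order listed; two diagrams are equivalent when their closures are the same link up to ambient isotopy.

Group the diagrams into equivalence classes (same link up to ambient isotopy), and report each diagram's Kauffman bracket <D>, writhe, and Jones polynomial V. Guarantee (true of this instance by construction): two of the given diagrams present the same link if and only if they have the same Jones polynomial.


classes: {D1} | {D2, D3}
V(D1) = x^-5 + 2x^-3 + x^-1  [10 crossings, <D> = A^-8 + 2 + A^8, w = -4]
V(D2) = x^-3 + x^-2 + x^-1 + 1  (w -2, c 12, <D> = A^-6 + A^-2 + A^2 + A^6)
V(D3) = x^-3 + x^-2 + x^-1 + 1  [10 crossings, <D> = A^-6 + A^-2 + A^2 + A^6, w = -2]
note: 2 values of V(x) split the 3 diagrams


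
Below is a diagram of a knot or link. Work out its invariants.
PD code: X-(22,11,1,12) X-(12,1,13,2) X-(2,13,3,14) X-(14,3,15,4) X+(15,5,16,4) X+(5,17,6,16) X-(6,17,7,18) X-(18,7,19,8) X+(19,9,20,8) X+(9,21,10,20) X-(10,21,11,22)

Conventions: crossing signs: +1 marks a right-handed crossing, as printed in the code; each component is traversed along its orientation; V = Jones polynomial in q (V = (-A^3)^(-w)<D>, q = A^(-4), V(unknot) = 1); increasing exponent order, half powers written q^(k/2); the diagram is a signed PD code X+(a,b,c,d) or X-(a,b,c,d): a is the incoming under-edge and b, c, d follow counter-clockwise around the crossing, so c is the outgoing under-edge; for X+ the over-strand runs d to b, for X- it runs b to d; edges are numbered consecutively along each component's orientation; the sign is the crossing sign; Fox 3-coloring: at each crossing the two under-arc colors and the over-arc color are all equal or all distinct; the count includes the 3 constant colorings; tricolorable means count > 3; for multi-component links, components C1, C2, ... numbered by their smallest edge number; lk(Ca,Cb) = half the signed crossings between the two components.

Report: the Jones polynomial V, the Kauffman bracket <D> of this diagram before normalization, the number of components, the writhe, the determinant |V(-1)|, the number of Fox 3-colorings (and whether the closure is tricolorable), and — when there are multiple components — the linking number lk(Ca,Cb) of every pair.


V(q) = -q^-4 + q^-3 + q^-1
bracket: -A^-5 - A^3 + A^7, w = -3
1 component, writhe -3, over 11 crossings
det 3, colorings 9 of 3^11 — tricolorable
observation: w = -3 (over 11 crossings) is diagram-only; (-A^3)^(3) removes it from V
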